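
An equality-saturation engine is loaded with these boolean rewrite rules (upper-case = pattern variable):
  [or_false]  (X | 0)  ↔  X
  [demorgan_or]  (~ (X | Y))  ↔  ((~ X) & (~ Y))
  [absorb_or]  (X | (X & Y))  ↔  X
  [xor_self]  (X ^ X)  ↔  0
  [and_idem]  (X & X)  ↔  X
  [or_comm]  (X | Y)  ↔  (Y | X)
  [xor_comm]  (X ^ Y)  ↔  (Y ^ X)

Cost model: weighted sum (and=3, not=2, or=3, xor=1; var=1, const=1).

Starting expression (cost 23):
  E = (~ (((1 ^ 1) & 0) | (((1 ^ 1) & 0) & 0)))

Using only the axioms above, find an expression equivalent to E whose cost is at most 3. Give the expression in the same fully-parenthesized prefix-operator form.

(~ 0)   [cost 3]

1. [absorb_or →] (((1 ^ 1) & 0) | (((1 ^ 1) & 0) & 0))  →  ((1 ^ 1) & 0);  E = (~ ((1 ^ 1) & 0))
2. [xor_self →] (1 ^ 1)  →  0;  E = (~ (0 & 0))
3. [and_idem →] (0 & 0)  →  0;  cost 3 ≤ 3, done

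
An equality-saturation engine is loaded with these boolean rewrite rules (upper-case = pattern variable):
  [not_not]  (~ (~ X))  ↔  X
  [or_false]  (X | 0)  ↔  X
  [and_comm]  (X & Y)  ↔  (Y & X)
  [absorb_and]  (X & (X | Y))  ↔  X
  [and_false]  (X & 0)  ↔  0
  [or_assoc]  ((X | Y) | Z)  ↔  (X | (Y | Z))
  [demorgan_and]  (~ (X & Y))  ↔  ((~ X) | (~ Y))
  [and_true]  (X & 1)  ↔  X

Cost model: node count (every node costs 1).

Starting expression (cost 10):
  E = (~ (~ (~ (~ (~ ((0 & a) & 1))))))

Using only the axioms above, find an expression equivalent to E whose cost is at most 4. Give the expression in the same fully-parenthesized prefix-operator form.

step 1: not_not (→) rewrites (~ (~ (~ ((0 & a) & 1)))) into (~ ((0 & a) & 1)), now (~ (~ (~ ((0 & a) & 1))))
step 2: and_true (→) rewrites ((0 & a) & 1) into (0 & a), now (~ (~ (~ (0 & a))))
step 3: not_not (→) rewrites (~ (~ (0 & a))) into (0 & a), reaching cost 4 (bound 4)

(~ (0 & a))   [cost 4]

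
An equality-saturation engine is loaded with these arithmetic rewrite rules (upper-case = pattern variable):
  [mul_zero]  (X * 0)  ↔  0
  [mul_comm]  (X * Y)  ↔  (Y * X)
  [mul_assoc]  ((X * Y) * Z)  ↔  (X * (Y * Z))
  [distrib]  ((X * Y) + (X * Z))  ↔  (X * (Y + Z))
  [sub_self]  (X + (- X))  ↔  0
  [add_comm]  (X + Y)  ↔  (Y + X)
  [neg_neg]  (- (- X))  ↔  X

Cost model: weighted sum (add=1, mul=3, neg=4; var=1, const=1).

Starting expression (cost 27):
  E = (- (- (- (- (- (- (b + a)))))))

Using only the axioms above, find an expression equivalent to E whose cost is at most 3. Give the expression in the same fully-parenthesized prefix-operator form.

(b + a)   [cost 3]

(1) (- (- (- (b + a))))  =[neg_neg →]=  (- (b + a))    ⊢ (- (- (- (- (b + a)))))
(2) (- (- (- (- (b + a)))))  =[neg_neg →]=  (- (- (b + a)))
(3) (- (- (b + a)))  =[neg_neg →]=  (b + a)    ⊢ cost 3, within 3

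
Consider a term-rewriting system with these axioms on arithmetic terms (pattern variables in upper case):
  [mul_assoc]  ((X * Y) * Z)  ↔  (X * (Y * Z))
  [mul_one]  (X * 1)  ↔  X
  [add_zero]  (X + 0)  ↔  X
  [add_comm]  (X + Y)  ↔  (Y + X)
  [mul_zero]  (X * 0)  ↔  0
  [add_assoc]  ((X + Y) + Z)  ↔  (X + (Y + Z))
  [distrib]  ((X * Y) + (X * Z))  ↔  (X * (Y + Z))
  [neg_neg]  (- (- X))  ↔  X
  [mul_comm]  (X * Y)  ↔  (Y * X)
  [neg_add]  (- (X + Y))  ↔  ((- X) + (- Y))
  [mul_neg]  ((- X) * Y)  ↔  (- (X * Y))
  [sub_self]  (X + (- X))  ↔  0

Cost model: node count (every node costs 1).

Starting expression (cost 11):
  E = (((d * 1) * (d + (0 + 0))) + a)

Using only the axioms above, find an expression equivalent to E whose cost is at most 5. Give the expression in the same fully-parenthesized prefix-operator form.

(1) (d * 1)  =[mul_one →]=  d    ⊢ ((d * (d + (0 + 0))) + a)
(2) (0 + 0)  =[add_zero →]=  0    ⊢ ((d * (d + 0)) + a)
(3) (d + 0)  =[add_zero →]=  d    ⊢ cost 5, within 5

((d * d) + a)   [cost 5]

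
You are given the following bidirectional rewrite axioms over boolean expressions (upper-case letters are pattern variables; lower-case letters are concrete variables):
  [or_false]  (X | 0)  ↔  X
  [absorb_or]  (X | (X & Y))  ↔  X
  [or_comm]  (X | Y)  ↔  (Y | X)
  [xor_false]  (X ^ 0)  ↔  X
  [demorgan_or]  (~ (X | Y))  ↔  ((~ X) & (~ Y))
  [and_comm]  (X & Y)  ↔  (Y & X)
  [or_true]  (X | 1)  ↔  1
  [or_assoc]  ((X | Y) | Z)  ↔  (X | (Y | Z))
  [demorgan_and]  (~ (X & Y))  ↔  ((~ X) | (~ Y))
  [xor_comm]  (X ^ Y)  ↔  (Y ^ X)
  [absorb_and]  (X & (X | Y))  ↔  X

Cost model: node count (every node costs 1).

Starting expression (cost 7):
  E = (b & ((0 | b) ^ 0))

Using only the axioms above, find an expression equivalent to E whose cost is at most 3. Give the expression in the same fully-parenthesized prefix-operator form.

1. [or_comm →] (0 | b)  →  (b | 0);  E = (b & ((b | 0) ^ 0))
2. [xor_false →] ((b | 0) ^ 0)  →  (b | 0);  E = (b & (b | 0))
3. [or_false →] (b | 0)  →  b;  cost 3 ≤ 3, done

(b & b)   [cost 3]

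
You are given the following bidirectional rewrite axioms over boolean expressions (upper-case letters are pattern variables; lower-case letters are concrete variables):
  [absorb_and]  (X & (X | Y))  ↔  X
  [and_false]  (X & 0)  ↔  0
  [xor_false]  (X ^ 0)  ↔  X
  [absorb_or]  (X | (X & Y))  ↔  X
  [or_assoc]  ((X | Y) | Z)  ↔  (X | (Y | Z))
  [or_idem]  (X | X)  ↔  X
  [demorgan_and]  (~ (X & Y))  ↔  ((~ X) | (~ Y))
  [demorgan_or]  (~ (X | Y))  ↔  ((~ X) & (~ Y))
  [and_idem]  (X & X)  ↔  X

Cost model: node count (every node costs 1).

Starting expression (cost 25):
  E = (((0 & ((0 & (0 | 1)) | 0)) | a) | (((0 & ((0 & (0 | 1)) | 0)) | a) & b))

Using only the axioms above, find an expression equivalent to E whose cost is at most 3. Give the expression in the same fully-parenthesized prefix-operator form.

(0 | a)   [cost 3]

(1) (((0 & ((0 & (0 | 1)) | 0)) | a) | (((0 & ((0 & (0 | 1)) | 0)) | a) & b))  =[absorb_or →]=  ((0 & ((0 & (0 | 1)) | 0)) | a)
(2) (0 & (0 | 1))  =[absorb_and →]=  0    ⊢ ((0 & (0 | 0)) | a)
(3) (0 & (0 | 0))  =[absorb_and →]=  0    ⊢ cost 3, within 3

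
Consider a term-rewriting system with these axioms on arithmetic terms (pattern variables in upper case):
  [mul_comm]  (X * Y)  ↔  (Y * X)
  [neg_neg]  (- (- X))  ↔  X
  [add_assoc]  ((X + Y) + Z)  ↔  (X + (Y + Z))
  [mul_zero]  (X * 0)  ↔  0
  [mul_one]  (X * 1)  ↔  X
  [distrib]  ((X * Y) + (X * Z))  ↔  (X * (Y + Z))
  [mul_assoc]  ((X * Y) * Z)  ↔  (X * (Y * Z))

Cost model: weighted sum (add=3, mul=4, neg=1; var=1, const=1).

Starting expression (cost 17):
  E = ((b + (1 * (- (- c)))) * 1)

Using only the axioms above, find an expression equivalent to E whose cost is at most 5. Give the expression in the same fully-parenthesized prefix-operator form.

1. [neg_neg →] (- (- c))  →  c;  E = ((b + (1 * c)) * 1)
2. [mul_comm →] (1 * c)  →  (c * 1);  E = ((b + (c * 1)) * 1)
3. [mul_one →] ((b + (c * 1)) * 1)  →  (b + (c * 1))
4. [mul_one →] (c * 1)  →  c;  cost 5 ≤ 5, done

(b + c)   [cost 5]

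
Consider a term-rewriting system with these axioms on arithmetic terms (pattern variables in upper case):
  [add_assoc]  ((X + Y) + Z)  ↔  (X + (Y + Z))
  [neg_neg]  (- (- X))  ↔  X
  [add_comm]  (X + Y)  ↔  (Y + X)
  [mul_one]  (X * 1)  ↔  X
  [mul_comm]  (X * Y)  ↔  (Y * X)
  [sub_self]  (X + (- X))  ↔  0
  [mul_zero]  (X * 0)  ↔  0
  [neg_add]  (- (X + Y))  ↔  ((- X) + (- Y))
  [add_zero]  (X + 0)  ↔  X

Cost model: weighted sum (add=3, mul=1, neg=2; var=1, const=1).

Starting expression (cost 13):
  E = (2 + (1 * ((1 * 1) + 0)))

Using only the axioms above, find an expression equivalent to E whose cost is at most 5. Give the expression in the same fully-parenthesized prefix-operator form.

step 1: mul_one (→) rewrites (1 * 1) into 1, now (2 + (1 * (1 + 0)))
step 2: add_zero (→) rewrites (1 + 0) into 1, now (2 + (1 * 1))
step 3: mul_one (→) rewrites (1 * 1) into 1, reaching cost 5 (bound 5)

(2 + 1)   [cost 5]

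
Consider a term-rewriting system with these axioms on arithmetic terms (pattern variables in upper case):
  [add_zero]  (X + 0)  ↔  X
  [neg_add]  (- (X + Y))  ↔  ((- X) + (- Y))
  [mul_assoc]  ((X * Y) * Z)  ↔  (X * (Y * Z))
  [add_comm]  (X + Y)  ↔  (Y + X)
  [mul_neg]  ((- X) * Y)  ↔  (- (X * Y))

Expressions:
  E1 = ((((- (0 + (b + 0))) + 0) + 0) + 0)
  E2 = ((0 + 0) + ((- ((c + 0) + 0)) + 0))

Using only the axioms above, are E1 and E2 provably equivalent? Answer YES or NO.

All listed rules preserve value, hence provable equivalence implies equal values everywhere; look for a separating assignment.
b=0, c=1 gives E1 ↦ 0, E2 ↦ -1; values differ ⇒ not provably equivalent.

NO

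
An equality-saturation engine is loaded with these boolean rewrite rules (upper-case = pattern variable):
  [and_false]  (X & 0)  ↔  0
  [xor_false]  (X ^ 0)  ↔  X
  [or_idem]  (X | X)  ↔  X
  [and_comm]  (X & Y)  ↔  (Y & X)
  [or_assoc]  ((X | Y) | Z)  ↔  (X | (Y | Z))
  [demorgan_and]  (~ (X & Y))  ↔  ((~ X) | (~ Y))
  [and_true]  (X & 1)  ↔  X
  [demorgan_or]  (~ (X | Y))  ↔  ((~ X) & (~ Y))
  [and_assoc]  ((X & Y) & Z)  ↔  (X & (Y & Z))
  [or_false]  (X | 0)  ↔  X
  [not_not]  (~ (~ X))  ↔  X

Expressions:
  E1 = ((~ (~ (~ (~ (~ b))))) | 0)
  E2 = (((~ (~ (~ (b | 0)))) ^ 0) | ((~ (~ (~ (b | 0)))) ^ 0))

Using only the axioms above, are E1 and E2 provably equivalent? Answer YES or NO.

(1) (~ (~ (~ (~ b))))  =[not_not →]=  (~ (~ b))    ⊢ ((~ (~ (~ b))) | 0)
(2) (~ (~ (~ b)))  =[not_not →]=  (~ b)    ⊢ ((~ b) | 0)
(3) ((~ b) | 0)  =[or_false →]=  (~ b)
(4) (~ b)  =[xor_false ←]=  ((~ b) ^ 0)
(5) b  =[or_false ←]=  (b | 0)    ⊢ ((~ (b | 0)) ^ 0)
(6) (b | 0)  =[not_not ←]=  (~ (~ (b | 0)))    ⊢ ((~ (~ (~ (b | 0)))) ^ 0)
(7) ((~ (~ (~ (b | 0)))) ^ 0)  =[or_idem ←]=  (((~ (~ (~ (b | 0)))) ^ 0) | ((~ (~ (~ (b | 0)))) ^ 0))    ⊢ E2

YES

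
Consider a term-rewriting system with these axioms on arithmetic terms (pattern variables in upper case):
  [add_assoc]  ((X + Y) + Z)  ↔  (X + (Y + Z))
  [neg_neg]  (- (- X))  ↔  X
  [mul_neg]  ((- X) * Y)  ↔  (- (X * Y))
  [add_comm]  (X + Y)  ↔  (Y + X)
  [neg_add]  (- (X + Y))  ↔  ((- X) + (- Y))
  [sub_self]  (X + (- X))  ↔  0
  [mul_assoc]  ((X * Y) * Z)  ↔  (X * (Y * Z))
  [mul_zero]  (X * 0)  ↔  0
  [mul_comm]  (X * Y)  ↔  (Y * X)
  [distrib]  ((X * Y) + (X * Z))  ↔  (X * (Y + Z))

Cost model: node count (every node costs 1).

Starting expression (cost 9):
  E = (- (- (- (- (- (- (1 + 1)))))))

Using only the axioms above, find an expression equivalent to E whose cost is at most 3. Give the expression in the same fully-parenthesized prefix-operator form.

(1 + 1)   [cost 3]

step 1: neg_neg (→) rewrites (- (- (- (- (1 + 1))))) into (- (- (1 + 1))), now (- (- (- (- (1 + 1)))))
step 2: neg_neg (→) rewrites (- (- (1 + 1))) into (1 + 1), now (- (- (1 + 1)))
step 3: neg_neg (→) rewrites (- (- (1 + 1))) into (1 + 1), reaching cost 3 (bound 3)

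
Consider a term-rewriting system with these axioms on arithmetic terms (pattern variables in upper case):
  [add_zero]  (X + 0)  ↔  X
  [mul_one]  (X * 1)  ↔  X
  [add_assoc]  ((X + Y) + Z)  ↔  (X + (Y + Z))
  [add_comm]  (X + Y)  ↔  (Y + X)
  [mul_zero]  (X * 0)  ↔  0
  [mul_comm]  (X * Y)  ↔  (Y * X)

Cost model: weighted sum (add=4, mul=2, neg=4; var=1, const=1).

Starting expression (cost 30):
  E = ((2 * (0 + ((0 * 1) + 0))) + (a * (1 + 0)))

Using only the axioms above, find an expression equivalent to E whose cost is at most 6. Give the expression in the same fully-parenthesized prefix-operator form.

step 1: add_zero (→) rewrites ((0 * 1) + 0) into (0 * 1), now ((2 * (0 + (0 * 1))) + (a * (1 + 0)))
step 2: mul_one (→) rewrites (0 * 1) into 0, now ((2 * (0 + 0)) + (a * (1 + 0)))
step 3: add_zero (→) rewrites (0 + 0) into 0, now ((2 * 0) + (a * (1 + 0)))
step 4: add_zero (→) rewrites (1 + 0) into 1, now ((2 * 0) + (a * 1))
step 5: mul_one (→) rewrites (a * 1) into a, now ((2 * 0) + a)
step 6: mul_zero (→) rewrites (2 * 0) into 0, reaching cost 6 (bound 6)

(0 + a)   [cost 6]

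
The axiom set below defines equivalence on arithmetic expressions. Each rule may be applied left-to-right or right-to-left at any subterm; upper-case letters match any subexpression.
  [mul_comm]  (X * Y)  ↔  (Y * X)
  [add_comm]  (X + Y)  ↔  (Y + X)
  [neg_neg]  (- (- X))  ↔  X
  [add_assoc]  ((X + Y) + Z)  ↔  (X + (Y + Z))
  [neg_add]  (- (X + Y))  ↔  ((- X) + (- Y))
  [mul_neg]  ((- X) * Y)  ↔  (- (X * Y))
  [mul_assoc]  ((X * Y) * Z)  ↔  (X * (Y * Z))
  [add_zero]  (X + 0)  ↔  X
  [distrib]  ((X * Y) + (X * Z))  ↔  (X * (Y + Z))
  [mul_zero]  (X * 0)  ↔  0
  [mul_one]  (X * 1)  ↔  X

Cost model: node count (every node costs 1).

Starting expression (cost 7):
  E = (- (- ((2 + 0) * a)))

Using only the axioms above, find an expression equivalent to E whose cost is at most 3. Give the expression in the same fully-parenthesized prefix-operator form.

(a * 2)   [cost 3]

step 1: mul_comm (→) rewrites ((2 + 0) * a) into (a * (2 + 0)), now (- (- (a * (2 + 0))))
step 2: neg_neg (→) rewrites (- (- (a * (2 + 0)))) into (a * (2 + 0))
step 3: add_zero (→) rewrites (2 + 0) into 2, reaching cost 3 (bound 3)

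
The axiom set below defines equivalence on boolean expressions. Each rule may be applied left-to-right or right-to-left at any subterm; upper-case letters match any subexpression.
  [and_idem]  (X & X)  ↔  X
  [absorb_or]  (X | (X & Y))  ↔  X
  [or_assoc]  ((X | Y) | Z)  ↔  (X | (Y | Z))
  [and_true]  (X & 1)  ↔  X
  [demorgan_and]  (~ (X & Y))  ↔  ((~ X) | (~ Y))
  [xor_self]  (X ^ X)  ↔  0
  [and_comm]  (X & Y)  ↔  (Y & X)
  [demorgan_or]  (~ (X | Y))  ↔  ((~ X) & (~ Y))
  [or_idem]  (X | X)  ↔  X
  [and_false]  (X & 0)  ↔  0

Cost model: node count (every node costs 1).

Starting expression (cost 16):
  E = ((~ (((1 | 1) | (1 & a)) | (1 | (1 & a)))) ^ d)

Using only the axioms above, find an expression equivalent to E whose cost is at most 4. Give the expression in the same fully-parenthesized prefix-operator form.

step 1: or_idem (→) rewrites (1 | 1) into 1, now ((~ ((1 | (1 & a)) | (1 | (1 & a)))) ^ d)
step 2: or_idem (→) rewrites ((1 | (1 & a)) | (1 | (1 & a))) into (1 | (1 & a)), now ((~ (1 | (1 & a))) ^ d)
step 3: absorb_or (→) rewrites (1 | (1 & a)) into 1, reaching cost 4 (bound 4)

((~ 1) ^ d)   [cost 4]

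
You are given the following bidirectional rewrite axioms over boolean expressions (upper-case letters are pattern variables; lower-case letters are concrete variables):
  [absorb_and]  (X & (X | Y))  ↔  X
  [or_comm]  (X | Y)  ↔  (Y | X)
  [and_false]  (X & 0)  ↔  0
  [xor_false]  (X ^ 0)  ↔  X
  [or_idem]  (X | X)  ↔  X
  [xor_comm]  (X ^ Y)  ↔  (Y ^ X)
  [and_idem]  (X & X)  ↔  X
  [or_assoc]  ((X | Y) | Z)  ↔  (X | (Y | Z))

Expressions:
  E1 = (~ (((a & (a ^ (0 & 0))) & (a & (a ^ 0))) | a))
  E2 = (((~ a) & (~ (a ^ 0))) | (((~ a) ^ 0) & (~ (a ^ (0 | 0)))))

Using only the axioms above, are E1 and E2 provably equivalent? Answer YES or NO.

1. [and_idem →] (0 & 0)  →  0;  E1 = (~ (((a & (a ^ 0)) & (a & (a ^ 0))) | a))
2. [and_idem →] ((a & (a ^ 0)) & (a & (a ^ 0)))  →  (a & (a ^ 0));  E1 = (~ ((a & (a ^ 0)) | a))
3. [xor_false →] (a ^ 0)  →  a;  E1 = (~ ((a & a) | a))
4. [and_idem →] (a & a)  →  a;  E1 = (~ (a | a))
5. [or_idem →] (a | a)  →  a;  E1 = (~ a)
6. [and_idem ←] (~ a)  →  ((~ a) & (~ a))
7. [xor_false ←] a  →  (a ^ 0);  E1 = ((~ a) & (~ (a ^ 0)))
8. [or_idem ←] ((~ a) & (~ (a ^ 0)))  →  (((~ a) & (~ (a ^ 0))) | ((~ a) & (~ (a ^ 0))))
9. [xor_false ←] (~ a)  →  ((~ a) ^ 0);  E1 = (((~ a) & (~ (a ^ 0))) | (((~ a) ^ 0) & (~ (a ^ 0))))
10. [or_idem ←] 0  →  (0 | 0);  this is E2

YES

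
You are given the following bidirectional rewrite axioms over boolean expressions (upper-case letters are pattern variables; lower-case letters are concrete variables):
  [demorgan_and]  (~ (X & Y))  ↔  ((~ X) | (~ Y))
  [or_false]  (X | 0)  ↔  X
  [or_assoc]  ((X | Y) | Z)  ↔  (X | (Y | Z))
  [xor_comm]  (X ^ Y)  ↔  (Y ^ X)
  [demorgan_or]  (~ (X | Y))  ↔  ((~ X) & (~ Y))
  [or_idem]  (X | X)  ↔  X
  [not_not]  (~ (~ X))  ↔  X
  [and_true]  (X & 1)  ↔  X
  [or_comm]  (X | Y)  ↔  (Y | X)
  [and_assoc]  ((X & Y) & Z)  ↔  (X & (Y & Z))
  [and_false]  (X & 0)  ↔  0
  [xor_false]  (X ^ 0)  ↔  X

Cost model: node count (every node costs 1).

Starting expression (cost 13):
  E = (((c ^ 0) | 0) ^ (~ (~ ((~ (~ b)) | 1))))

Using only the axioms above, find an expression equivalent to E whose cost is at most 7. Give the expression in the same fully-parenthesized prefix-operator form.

step 1: not_not (→) rewrites (~ (~ b)) into b, now (((c ^ 0) | 0) ^ (~ (~ (b | 1))))
step 2: or_false (→) rewrites ((c ^ 0) | 0) into (c ^ 0), now ((c ^ 0) ^ (~ (~ (b | 1))))
step 3: not_not (→) rewrites (~ (~ (b | 1))) into (b | 1), reaching cost 7 (bound 7)

((c ^ 0) ^ (b | 1))   [cost 7]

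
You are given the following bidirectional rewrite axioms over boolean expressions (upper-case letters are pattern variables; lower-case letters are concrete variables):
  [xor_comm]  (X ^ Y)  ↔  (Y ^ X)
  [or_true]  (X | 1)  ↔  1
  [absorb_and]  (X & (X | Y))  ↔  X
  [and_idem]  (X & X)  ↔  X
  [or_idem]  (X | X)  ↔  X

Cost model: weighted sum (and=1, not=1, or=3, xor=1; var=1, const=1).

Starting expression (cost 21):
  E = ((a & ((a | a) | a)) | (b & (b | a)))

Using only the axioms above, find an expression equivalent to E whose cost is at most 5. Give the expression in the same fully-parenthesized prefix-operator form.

step 1: absorb_and (→) rewrites (b & (b | a)) into b, now ((a & ((a | a) | a)) | b)
step 2: or_idem (→) rewrites (a | a) into a, now ((a & (a | a)) | b)
step 3: absorb_and (→) rewrites (a & (a | a)) into a, reaching cost 5 (bound 5)

(a | b)   [cost 5]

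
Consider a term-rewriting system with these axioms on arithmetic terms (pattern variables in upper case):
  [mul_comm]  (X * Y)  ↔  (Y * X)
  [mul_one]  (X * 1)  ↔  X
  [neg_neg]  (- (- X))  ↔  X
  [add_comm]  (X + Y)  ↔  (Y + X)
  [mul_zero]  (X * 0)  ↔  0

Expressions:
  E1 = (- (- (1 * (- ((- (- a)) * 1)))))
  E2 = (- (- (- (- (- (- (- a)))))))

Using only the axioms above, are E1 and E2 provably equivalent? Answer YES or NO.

YES

(1) (- (- (1 * (- ((- (- a)) * 1)))))  =[neg_neg →]=  (1 * (- ((- (- a)) * 1)))
(2) ((- (- a)) * 1)  =[mul_one →]=  (- (- a))    ⊢ (1 * (- (- (- a))))
(3) (1 * (- (- (- a))))  =[mul_comm →]=  ((- (- (- a))) * 1)
(4) (- (- a))  =[neg_neg →]=  a    ⊢ ((- a) * 1)
(5) ((- a) * 1)  =[mul_one →]=  (- a)
(6) a  =[neg_neg ←]=  (- (- a))    ⊢ (- (- (- a)))
(7) (- a)  =[neg_neg ←]=  (- (- (- a)))    ⊢ (- (- (- (- (- a)))))
(8) (- (- (- a)))  =[neg_neg ←]=  (- (- (- (- (- a)))))    ⊢ E2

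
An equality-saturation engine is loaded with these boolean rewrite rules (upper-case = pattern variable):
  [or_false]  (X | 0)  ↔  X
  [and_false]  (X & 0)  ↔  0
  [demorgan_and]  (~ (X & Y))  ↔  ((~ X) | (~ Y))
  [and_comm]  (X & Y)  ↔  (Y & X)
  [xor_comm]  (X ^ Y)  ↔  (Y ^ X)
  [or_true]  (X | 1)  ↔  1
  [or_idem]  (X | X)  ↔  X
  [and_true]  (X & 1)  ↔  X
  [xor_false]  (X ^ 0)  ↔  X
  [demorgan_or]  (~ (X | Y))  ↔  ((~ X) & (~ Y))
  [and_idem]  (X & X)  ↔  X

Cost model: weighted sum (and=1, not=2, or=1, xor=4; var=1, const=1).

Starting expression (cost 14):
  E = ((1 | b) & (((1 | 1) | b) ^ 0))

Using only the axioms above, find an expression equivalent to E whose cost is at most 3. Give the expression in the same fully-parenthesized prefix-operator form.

(1 | b)   [cost 3]

step 1: or_idem (→) rewrites (1 | 1) into 1, now ((1 | b) & ((1 | b) ^ 0))
step 2: xor_false (→) rewrites ((1 | b) ^ 0) into (1 | b), now ((1 | b) & (1 | b))
step 3: and_idem (→) rewrites ((1 | b) & (1 | b)) into (1 | b), reaching cost 3 (bound 3)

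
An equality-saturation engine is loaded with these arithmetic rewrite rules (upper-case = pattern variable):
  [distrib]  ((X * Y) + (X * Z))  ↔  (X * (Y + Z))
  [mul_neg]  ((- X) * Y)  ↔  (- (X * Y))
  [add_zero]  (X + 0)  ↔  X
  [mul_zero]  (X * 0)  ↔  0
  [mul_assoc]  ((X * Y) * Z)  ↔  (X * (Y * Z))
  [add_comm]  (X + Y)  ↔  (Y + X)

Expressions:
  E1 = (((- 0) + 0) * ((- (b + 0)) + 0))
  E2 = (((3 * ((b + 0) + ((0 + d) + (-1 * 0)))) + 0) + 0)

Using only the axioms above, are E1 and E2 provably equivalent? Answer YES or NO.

The axioms are sound identities: if E1 ↔* E2 then E1 and E2 evaluate identically under any assignment.
Under b=0, d=1: E1 evaluates to 0, E2 to 3. Distinct ⇒ no rewrite sequence connects them.

NO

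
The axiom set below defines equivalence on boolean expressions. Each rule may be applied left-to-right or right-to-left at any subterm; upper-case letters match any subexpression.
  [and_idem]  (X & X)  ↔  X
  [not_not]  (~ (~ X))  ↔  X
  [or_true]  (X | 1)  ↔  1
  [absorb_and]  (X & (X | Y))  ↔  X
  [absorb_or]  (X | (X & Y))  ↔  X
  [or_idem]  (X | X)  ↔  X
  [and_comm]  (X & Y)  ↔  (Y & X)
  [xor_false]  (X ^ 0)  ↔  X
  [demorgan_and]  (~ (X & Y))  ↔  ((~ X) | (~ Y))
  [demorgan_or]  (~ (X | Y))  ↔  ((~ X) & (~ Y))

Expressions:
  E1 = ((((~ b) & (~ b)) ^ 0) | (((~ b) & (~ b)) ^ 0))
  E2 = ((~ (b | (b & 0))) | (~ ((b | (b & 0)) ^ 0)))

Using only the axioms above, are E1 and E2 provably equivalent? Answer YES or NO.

step 1: or_idem (→) rewrites ((((~ b) & (~ b)) ^ 0) | (((~ b) & (~ b)) ^ 0)) into (((~ b) & (~ b)) ^ 0)
step 2: and_idem (→) rewrites ((~ b) & (~ b)) into (~ b), now ((~ b) ^ 0)
step 3: xor_false (→) rewrites ((~ b) ^ 0) into (~ b)
step 4: absorb_or (←) rewrites b into (b | (b & 0)), now (~ (b | (b & 0)))
step 5: or_idem (←) rewrites (~ (b | (b & 0))) into ((~ (b | (b & 0))) | (~ (b | (b & 0))))
step 6: xor_false (←) rewrites (b | (b & 0)) into ((b | (b & 0)) ^ 0), which is E2

YES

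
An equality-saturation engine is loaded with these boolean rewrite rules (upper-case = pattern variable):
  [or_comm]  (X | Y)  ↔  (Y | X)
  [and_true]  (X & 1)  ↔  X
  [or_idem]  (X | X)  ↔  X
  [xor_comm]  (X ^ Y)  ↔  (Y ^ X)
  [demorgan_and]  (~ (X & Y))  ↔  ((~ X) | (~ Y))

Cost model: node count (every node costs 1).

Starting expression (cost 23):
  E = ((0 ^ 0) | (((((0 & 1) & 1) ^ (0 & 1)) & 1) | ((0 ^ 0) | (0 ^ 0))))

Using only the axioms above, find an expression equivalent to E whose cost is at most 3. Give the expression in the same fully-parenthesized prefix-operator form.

1. [and_true →] ((((0 & 1) & 1) ^ (0 & 1)) & 1)  →  (((0 & 1) & 1) ^ (0 & 1));  E = ((0 ^ 0) | ((((0 & 1) & 1) ^ (0 & 1)) | ((0 ^ 0) | (0 ^ 0))))
2. [or_idem →] ((0 ^ 0) | (0 ^ 0))  →  (0 ^ 0);  E = ((0 ^ 0) | ((((0 & 1) & 1) ^ (0 & 1)) | (0 ^ 0)))
3. [and_true →] ((0 & 1) & 1)  →  (0 & 1);  E = ((0 ^ 0) | (((0 & 1) ^ (0 & 1)) | (0 ^ 0)))
4. [and_true →] (0 & 1)  →  0;  E = ((0 ^ 0) | (((0 & 1) ^ 0) | (0 ^ 0)))
5. [and_true →] (0 & 1)  →  0;  E = ((0 ^ 0) | ((0 ^ 0) | (0 ^ 0)))
6. [or_idem →] ((0 ^ 0) | (0 ^ 0))  →  (0 ^ 0);  E = ((0 ^ 0) | (0 ^ 0))
7. [or_idem →] ((0 ^ 0) | (0 ^ 0))  →  (0 ^ 0);  cost 3 ≤ 3, done

(0 ^ 0)   [cost 3]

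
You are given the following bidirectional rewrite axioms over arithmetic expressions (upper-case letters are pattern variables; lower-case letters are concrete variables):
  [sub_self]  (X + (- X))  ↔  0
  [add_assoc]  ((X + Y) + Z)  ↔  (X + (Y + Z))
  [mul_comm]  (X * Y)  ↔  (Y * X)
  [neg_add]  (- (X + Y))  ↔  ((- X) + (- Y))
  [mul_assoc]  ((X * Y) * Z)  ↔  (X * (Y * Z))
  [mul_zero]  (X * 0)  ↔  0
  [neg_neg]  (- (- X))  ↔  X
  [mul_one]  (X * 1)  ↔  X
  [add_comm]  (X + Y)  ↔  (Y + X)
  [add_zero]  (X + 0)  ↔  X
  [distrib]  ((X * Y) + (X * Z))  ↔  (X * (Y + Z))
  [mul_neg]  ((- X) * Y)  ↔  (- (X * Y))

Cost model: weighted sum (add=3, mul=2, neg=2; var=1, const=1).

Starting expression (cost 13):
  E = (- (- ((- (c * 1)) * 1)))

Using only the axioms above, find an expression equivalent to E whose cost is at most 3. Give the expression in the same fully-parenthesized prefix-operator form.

(- c)   [cost 3]

(1) (- (- ((- (c * 1)) * 1)))  =[neg_neg →]=  ((- (c * 1)) * 1)
(2) (c * 1)  =[mul_one →]=  c    ⊢ ((- c) * 1)
(3) ((- c) * 1)  =[mul_one →]=  (- c)    ⊢ cost 3, within 3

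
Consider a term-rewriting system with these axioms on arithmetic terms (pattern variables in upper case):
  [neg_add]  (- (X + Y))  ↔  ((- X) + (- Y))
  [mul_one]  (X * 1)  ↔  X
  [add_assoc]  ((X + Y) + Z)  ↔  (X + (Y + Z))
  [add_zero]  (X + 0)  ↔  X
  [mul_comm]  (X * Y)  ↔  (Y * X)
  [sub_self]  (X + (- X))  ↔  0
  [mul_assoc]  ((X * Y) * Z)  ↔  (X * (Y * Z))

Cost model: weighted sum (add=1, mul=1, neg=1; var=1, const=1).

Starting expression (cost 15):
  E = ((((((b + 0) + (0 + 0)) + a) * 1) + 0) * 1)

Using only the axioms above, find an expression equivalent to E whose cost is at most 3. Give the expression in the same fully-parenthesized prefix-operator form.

step 1: mul_one (→) rewrites ((((b + 0) + (0 + 0)) + a) * 1) into (((b + 0) + (0 + 0)) + a), now (((((b + 0) + (0 + 0)) + a) + 0) * 1)
step 2: add_zero (→) rewrites (0 + 0) into 0, now (((((b + 0) + 0) + a) + 0) * 1)
step 3: add_zero (→) rewrites (b + 0) into b, now ((((b + 0) + a) + 0) * 1)
step 4: add_assoc (→) rewrites (((b + 0) + a) + 0) into ((b + 0) + (a + 0)), now (((b + 0) + (a + 0)) * 1)
step 5: add_zero (→) rewrites (a + 0) into a, now (((b + 0) + a) * 1)
step 6: mul_one (→) rewrites (((b + 0) + a) * 1) into ((b + 0) + a)
step 7: add_zero (→) rewrites (b + 0) into b, reaching cost 3 (bound 3)

(b + a)   [cost 3]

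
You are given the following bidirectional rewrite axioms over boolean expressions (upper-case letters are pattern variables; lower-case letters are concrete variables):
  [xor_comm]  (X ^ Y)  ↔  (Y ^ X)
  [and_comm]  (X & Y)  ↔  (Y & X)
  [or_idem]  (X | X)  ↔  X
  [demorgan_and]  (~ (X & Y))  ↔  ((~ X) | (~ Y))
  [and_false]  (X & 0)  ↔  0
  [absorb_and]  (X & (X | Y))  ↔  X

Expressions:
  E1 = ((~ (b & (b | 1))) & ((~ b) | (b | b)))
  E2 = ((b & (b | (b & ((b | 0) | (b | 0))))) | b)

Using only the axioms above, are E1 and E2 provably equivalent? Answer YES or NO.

NO

All listed rules preserve value, hence provable equivalence implies equal values everywhere; look for a separating assignment.
b=0 gives E1 ↦ 1, E2 ↦ 0; values differ ⇒ not provably equivalent.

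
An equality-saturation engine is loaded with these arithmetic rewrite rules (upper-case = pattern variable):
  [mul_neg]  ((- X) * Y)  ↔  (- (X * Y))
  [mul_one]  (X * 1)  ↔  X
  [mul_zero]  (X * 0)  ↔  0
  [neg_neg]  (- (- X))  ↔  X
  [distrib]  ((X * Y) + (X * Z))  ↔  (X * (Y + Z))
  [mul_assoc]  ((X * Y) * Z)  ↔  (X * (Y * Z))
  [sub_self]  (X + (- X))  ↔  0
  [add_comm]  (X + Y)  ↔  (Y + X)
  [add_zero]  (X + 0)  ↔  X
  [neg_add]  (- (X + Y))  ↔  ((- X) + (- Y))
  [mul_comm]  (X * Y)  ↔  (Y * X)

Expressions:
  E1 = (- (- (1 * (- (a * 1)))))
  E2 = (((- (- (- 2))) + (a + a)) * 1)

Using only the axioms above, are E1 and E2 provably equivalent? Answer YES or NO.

NO

Every axiom is a valid identity, so a rewrite proof would force E1 and E2 to agree under every assignment.
At a=0: E1 = 0 but E2 = -2; they differ, so no derivation exists.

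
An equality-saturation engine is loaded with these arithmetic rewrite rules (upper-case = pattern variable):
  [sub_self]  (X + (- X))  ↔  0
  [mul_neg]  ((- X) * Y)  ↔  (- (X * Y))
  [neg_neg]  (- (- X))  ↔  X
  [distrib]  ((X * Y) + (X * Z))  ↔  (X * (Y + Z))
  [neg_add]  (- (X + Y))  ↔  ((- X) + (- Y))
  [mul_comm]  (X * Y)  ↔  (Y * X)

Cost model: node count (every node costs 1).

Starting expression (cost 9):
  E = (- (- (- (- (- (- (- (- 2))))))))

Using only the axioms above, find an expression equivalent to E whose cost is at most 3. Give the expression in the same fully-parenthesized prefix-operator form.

step 1: neg_neg (→) rewrites (- (- (- (- (- 2))))) into (- (- (- 2))), now (- (- (- (- (- (- 2))))))
step 2: neg_neg (→) rewrites (- (- (- 2))) into (- 2), now (- (- (- (- 2))))
step 3: neg_neg (→) rewrites (- (- 2)) into 2, reaching cost 3 (bound 3)

(- (- 2))   [cost 3]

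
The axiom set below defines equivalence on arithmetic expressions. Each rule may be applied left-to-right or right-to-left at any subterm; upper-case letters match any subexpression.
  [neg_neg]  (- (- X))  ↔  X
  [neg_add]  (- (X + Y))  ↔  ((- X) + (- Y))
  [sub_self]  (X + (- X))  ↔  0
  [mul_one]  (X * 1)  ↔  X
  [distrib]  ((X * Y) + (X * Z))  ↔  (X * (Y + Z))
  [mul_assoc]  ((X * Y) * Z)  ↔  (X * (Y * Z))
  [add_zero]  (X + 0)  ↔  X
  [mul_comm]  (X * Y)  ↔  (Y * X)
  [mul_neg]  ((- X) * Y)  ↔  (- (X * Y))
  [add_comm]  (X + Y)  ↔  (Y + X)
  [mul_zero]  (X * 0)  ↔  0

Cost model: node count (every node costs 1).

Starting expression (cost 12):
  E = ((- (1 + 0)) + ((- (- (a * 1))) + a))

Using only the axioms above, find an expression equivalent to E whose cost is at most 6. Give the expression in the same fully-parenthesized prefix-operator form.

((- 1) + (a + a))   [cost 6]

step 1: neg_neg (→) rewrites (- (- (a * 1))) into (a * 1), now ((- (1 + 0)) + ((a * 1) + a))
step 2: add_zero (→) rewrites (1 + 0) into 1, now ((- 1) + ((a * 1) + a))
step 3: mul_one (→) rewrites (a * 1) into a, reaching cost 6 (bound 6)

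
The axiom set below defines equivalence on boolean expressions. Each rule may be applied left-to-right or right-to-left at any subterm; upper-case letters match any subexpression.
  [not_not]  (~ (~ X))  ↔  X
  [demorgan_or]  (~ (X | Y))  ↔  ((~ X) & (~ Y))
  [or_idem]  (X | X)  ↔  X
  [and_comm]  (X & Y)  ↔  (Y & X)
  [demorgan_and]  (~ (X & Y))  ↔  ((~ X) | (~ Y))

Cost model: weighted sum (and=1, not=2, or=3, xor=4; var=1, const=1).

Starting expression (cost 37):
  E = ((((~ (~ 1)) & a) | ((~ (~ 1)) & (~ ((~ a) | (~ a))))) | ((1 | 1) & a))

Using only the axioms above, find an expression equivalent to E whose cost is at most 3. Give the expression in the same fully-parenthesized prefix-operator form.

(1 & a)   [cost 3]

1. [or_idem →] ((~ a) | (~ a))  →  (~ a);  E = ((((~ (~ 1)) & a) | ((~ (~ 1)) & (~ (~ a)))) | ((1 | 1) & a))
2. [not_not →] (~ (~ a))  →  a;  E = ((((~ (~ 1)) & a) | ((~ (~ 1)) & a)) | ((1 | 1) & a))
3. [or_idem →] (((~ (~ 1)) & a) | ((~ (~ 1)) & a))  →  ((~ (~ 1)) & a);  E = (((~ (~ 1)) & a) | ((1 | 1) & a))
4. [or_idem →] (1 | 1)  →  1;  E = (((~ (~ 1)) & a) | (1 & a))
5. [not_not →] (~ (~ 1))  →  1;  E = ((1 & a) | (1 & a))
6. [or_idem →] ((1 & a) | (1 & a))  →  (1 & a);  cost 3 ≤ 3, done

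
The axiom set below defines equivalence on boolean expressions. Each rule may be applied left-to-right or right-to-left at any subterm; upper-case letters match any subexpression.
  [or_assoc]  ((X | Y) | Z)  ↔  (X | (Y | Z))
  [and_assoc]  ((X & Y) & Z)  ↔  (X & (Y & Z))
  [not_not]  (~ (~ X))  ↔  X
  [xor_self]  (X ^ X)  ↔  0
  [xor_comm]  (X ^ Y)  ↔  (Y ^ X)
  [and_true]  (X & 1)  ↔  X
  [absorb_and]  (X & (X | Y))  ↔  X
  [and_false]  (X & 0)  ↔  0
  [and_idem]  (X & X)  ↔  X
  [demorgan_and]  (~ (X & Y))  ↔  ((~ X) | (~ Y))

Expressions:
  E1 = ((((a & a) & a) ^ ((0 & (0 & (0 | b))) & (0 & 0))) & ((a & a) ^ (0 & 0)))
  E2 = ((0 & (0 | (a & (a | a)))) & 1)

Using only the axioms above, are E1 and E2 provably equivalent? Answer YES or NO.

NO

All listed rules preserve value, hence provable equivalence implies equal values everywhere; look for a separating assignment.
a=1, b=0 gives E1 ↦ 1, E2 ↦ 0; values differ ⇒ not provably equivalent.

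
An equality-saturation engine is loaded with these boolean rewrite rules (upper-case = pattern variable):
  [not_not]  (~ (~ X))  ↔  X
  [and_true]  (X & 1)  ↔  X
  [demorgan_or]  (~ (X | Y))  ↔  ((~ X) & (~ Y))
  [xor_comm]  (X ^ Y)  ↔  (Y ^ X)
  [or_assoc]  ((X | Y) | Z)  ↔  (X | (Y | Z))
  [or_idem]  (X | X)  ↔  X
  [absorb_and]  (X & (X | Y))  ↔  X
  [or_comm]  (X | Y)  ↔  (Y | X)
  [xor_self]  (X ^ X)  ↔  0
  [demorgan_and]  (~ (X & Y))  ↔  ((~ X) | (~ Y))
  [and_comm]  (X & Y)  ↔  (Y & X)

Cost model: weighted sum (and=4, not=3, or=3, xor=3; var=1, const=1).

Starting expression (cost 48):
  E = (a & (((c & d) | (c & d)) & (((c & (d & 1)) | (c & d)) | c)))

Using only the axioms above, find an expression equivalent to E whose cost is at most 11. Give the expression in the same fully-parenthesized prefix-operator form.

(1) (d & 1)  =[and_true →]=  d    ⊢ (a & (((c & d) | (c & d)) & (((c & d) | (c & d)) | c)))
(2) (((c & d) | (c & d)) & (((c & d) | (c & d)) | c))  =[absorb_and →]=  ((c & d) | (c & d))    ⊢ (a & ((c & d) | (c & d)))
(3) ((c & d) | (c & d))  =[or_idem →]=  (c & d)    ⊢ cost 11, within 11

(a & (c & d))   [cost 11]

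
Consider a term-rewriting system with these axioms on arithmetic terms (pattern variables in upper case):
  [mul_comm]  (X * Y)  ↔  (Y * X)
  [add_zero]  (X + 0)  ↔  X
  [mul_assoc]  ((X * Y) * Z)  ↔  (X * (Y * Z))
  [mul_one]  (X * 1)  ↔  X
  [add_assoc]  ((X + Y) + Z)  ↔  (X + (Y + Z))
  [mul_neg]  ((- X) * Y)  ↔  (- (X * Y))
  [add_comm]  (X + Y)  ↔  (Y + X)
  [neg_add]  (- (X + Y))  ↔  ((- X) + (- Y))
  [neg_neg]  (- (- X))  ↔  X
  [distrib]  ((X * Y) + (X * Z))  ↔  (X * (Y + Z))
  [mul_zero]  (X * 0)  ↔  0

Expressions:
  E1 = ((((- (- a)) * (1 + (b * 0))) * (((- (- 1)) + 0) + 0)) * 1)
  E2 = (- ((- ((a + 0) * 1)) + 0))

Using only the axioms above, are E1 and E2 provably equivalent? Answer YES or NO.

YES

step 1: add_zero (→) rewrites (((- (- 1)) + 0) + 0) into ((- (- 1)) + 0), now ((((- (- a)) * (1 + (b * 0))) * ((- (- 1)) + 0)) * 1)
step 2: neg_neg (→) rewrites (- (- a)) into a, now (((a * (1 + (b * 0))) * ((- (- 1)) + 0)) * 1)
step 3: add_zero (→) rewrites ((- (- 1)) + 0) into (- (- 1)), now (((a * (1 + (b * 0))) * (- (- 1))) * 1)
step 4: mul_zero (→) rewrites (b * 0) into 0, now (((a * (1 + 0)) * (- (- 1))) * 1)
step 5: mul_one (→) rewrites (((a * (1 + 0)) * (- (- 1))) * 1) into ((a * (1 + 0)) * (- (- 1)))
step 6: neg_neg (→) rewrites (- (- 1)) into 1, now ((a * (1 + 0)) * 1)
step 7: add_zero (→) rewrites (1 + 0) into 1, now ((a * 1) * 1)
step 8: mul_one (→) rewrites (a * 1) into a, now (a * 1)
step 9: add_zero (←) rewrites a into (a + 0), now ((a + 0) * 1)
step 10: neg_neg (←) rewrites ((a + 0) * 1) into (- (- ((a + 0) * 1)))
step 11: add_zero (←) rewrites (- ((a + 0) * 1)) into ((- ((a + 0) * 1)) + 0), which is E2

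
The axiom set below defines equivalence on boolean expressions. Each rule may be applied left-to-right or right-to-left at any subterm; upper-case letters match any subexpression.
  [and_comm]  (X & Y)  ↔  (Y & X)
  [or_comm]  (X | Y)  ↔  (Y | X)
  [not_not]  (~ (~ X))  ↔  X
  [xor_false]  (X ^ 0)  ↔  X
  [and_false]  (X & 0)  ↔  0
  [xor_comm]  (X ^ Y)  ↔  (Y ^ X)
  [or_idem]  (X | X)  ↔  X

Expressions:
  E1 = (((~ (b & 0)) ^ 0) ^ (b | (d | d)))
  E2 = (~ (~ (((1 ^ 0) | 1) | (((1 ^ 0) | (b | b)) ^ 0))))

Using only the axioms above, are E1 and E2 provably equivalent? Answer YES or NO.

NO

Every axiom is a valid identity, so a rewrite proof would force E1 and E2 to agree under every assignment.
At b=0, d=1: E1 = 0 but E2 = 1; they differ, so no derivation exists.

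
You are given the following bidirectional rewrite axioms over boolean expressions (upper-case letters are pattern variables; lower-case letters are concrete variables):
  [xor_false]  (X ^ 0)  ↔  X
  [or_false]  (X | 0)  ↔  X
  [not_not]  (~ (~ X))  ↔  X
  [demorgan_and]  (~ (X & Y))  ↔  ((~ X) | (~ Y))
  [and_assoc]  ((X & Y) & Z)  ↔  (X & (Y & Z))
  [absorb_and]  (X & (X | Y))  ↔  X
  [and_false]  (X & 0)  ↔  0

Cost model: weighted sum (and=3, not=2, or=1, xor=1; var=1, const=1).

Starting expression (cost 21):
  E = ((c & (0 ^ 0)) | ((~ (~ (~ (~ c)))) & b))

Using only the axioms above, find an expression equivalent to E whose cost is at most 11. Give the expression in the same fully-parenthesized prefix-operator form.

((c & 0) | (c & b))   [cost 11]

step 1: not_not (→) rewrites (~ (~ (~ c))) into (~ c), now ((c & (0 ^ 0)) | ((~ (~ c)) & b))
step 2: xor_false (→) rewrites (0 ^ 0) into 0, now ((c & 0) | ((~ (~ c)) & b))
step 3: not_not (→) rewrites (~ (~ c)) into c, reaching cost 11 (bound 11)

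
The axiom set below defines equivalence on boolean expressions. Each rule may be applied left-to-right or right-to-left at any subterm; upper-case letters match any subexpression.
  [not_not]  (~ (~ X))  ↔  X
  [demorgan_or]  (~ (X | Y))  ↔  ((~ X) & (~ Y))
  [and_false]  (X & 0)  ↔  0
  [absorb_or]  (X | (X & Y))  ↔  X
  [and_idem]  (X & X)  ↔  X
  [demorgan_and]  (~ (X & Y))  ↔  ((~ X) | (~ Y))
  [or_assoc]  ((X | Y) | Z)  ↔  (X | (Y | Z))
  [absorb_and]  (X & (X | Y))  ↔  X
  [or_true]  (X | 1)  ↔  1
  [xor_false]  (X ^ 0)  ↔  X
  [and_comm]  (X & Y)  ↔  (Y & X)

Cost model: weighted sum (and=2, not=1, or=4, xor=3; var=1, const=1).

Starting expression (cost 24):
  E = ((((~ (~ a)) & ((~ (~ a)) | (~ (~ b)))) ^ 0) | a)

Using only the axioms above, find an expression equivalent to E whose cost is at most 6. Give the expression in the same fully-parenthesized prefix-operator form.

(a | a)   [cost 6]

1. [xor_false →] (((~ (~ a)) & ((~ (~ a)) | (~ (~ b)))) ^ 0)  →  ((~ (~ a)) & ((~ (~ a)) | (~ (~ b))));  E = (((~ (~ a)) & ((~ (~ a)) | (~ (~ b)))) | a)
2. [not_not →] (~ (~ a))  →  a;  E = (((~ (~ a)) & (a | (~ (~ b)))) | a)
3. [not_not →] (~ (~ a))  →  a;  E = ((a & (a | (~ (~ b)))) | a)
4. [not_not →] (~ (~ b))  →  b;  E = ((a & (a | b)) | a)
5. [absorb_and →] (a & (a | b))  →  a;  cost 6 ≤ 6, done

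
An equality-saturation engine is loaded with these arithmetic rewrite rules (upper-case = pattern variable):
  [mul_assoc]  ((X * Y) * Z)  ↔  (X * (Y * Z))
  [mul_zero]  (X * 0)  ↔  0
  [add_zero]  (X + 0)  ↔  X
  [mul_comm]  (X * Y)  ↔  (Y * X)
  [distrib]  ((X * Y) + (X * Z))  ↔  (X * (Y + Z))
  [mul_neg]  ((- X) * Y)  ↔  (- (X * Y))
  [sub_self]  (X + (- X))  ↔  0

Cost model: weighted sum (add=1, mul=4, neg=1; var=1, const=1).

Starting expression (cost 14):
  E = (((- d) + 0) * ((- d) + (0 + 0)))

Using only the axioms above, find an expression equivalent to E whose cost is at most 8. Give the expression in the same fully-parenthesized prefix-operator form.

1. [add_zero →] ((- d) + 0)  →  (- d);  E = ((- d) * ((- d) + (0 + 0)))
2. [add_zero →] (0 + 0)  →  0;  E = ((- d) * ((- d) + 0))
3. [add_zero →] ((- d) + 0)  →  (- d);  cost 8 ≤ 8, done

((- d) * (- d))   [cost 8]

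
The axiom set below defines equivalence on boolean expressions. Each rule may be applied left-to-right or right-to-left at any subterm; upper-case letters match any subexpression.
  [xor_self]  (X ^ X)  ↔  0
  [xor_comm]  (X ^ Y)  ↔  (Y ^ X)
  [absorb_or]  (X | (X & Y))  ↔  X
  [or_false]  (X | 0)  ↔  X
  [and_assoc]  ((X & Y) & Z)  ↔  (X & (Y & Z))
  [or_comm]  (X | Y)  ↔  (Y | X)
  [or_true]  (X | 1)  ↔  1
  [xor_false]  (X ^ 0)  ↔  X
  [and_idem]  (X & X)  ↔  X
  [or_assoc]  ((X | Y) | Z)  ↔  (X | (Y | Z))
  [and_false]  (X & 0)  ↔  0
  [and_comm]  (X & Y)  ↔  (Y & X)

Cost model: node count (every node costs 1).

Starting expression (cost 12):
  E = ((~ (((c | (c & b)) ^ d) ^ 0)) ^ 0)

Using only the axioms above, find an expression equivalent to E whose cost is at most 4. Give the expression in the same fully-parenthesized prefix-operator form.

1. [xor_false →] ((~ (((c | (c & b)) ^ d) ^ 0)) ^ 0)  →  (~ (((c | (c & b)) ^ d) ^ 0))
2. [absorb_or →] (c | (c & b))  →  c;  E = (~ ((c ^ d) ^ 0))
3. [xor_false →] ((c ^ d) ^ 0)  →  (c ^ d);  cost 4 ≤ 4, done

(~ (c ^ d))   [cost 4]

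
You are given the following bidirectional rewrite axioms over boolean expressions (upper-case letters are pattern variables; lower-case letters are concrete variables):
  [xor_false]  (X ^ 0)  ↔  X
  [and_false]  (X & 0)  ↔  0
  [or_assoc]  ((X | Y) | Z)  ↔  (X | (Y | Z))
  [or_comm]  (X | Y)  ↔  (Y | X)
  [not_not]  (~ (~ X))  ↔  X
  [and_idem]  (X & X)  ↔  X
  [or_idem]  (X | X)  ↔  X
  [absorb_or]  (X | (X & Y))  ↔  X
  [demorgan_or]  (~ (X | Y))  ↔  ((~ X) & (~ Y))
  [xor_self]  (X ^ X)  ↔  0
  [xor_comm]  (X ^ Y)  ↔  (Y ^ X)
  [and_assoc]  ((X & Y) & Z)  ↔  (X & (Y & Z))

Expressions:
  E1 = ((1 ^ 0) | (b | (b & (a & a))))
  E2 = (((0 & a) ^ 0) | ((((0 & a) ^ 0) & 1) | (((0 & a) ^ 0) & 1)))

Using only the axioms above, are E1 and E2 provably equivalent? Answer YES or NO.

The axioms are sound identities: if E1 ↔* E2 then E1 and E2 evaluate identically under any assignment.
Under a=0, b=0: E1 evaluates to 1, E2 to 0. Distinct ⇒ no rewrite sequence connects them.

NO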